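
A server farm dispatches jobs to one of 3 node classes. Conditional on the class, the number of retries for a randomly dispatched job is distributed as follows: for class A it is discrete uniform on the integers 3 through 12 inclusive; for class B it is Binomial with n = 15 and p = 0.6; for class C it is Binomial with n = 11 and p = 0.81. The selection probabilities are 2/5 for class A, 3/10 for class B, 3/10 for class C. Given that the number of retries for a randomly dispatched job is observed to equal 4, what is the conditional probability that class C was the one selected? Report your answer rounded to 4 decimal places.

Likelihoods P(X=4 | ·): A: 0.1; B: 0.00741989; C: 0.00126978.
Posterior ∝ prior × likelihood. Numerator for C: 0.3·0.00126978 = 0.000380935.
Normalizing constant: 0.4·0.1 + 0.3·0.00741989 + 0.3·0.00126978 = 0.0426069.
P(C | observation) = 0.000380935 / 0.0426069 = 0.00894068.

0.0089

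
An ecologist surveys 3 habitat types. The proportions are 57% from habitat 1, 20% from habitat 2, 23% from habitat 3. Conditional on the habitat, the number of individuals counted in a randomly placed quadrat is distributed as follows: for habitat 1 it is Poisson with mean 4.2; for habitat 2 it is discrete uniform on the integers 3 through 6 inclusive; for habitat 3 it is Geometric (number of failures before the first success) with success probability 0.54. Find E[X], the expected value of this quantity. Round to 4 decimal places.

3.4899

Component means — 1: 4.2; 2: 4.5; 3: 0.851852.
E[X] = 0.57·4.2 + 0.2·4.5 + 0.23·0.851852 = 3.48993.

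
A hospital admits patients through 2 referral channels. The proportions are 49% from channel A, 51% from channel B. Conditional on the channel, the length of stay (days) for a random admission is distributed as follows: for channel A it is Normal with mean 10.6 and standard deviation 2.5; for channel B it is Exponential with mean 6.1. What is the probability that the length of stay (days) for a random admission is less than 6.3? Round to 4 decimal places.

0.3494

Conditional on each channel, P(X < 6.3): A: 0.0427162; B: 0.643987.
By total probability, P(X < 6.3) = 0.49·0.0427162 + 0.51·0.643987 = 0.349364.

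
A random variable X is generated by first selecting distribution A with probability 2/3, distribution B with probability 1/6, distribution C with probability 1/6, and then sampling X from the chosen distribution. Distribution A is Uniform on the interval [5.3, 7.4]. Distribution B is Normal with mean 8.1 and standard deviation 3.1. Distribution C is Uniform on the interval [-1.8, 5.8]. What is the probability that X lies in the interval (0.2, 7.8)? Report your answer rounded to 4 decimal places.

0.8655

Conditional on each component, P(0.2 < X < 7.8): A: 1; B: 0.456042; C: 0.736842.
By total probability, P(0.2 < X < 7.8) = 0.666667·1 + 0.166667·0.456042 + 0.166667·0.736842 = 0.865481.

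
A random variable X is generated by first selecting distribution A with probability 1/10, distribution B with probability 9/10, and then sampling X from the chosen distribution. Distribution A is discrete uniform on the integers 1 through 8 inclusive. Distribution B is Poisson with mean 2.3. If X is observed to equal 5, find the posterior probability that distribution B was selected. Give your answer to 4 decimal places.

0.7947

Likelihoods P(X=5 | ·): A: 0.125; B: 0.053775.
Posterior ∝ prior × likelihood. Numerator for B: 0.9·0.053775 = 0.0483975.
Normalizing constant: 0.1·0.125 + 0.9·0.053775 = 0.0608975.
P(B | observation) = 0.0483975 / 0.0608975 = 0.794737.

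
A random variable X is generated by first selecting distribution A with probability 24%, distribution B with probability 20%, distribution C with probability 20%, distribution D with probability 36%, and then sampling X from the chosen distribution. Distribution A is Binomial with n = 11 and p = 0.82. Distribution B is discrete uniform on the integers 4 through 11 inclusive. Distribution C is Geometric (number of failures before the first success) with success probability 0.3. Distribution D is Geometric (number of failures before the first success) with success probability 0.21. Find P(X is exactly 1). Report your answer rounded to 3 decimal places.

Conditional on each component, P(X = 1): A: 3.22056e-07; B: 0; C: 0.21; D: 0.1659.
By total probability, P(X = 1) = 0.24·3.22056e-07 + 0.2·0 + 0.2·0.21 + 0.36·0.1659 = 0.101724.

0.102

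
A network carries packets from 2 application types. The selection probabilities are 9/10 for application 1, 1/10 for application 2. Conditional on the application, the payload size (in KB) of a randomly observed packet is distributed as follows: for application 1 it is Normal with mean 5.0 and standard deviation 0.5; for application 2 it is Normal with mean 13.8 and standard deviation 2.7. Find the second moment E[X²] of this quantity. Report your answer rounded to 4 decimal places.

For each component E[X²] = Var + (mean)², giving 1: 25.25; 2: 197.73.
Overall E[X²] = 0.9·25.25 + 0.1·197.73 = 42.498.

42.4980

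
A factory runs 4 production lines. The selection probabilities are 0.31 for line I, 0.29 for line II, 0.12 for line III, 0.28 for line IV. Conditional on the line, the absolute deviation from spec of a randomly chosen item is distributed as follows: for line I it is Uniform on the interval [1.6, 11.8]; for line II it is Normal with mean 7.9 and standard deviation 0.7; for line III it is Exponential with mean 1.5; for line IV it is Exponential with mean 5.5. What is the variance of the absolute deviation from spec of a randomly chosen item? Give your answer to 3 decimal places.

Per component, I: μ=6.7, E[X²]=53.56; II: μ=7.9, E[X²]=62.9; III: μ=1.5, E[X²]=4.5; IV: μ=5.5, E[X²]=60.5.
E[X] = 0.31·6.7 + 0.29·7.9 + 0.12·1.5 + 0.28·5.5 = 6.088.
E[X²] = 0.31·53.56 + 0.29·62.9 + 0.12·4.5 + 0.28·60.5 = 52.3246.
Var(X) = E[X²] − (E[X])² = 52.3246 − 37.0637 = 15.2609.

15.261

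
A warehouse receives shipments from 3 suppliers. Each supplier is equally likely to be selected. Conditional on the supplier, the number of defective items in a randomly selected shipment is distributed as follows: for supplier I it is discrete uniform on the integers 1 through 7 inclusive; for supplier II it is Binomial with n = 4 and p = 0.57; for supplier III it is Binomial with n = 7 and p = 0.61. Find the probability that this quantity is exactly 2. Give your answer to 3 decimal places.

0.191

Conditional on each supplier, P(X = 2): I: 0.142857; II: 0.360444; III: 0.0705021.
By total probability, P(X = 2) = 0.333333·0.142857 + 0.333333·0.360444 + 0.333333·0.0705021 = 0.191268.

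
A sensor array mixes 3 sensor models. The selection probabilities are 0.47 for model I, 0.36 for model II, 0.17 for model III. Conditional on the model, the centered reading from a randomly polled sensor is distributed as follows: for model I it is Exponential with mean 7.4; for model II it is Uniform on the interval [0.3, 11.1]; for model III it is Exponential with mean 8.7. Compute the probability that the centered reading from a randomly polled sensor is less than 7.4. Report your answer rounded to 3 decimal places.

Conditional on each model, P(X < 7.4): I: 0.632121; II: 0.657407; III: 0.572831.
By total probability, P(X < 7.4) = 0.47·0.632121 + 0.36·0.657407 + 0.17·0.572831 = 0.631145.

0.631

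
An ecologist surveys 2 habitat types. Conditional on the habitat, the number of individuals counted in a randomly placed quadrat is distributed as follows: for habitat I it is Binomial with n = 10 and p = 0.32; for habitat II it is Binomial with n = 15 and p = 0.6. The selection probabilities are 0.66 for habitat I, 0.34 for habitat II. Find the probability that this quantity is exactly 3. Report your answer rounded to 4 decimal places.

Conditional on each habitat, P(X = 3): I: 0.264359; II: 0.00164886.
By total probability, P(X = 3) = 0.66·0.264359 + 0.34·0.00164886 = 0.175037.

0.1750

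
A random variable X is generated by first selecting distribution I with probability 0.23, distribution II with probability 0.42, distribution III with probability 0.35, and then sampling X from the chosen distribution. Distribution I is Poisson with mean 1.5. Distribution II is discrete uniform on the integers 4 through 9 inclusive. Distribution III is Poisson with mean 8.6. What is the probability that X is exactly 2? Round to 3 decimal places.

0.060

Conditional on each component, P(X = 2): I: 0.251021; II: 0; III: 0.00680823.
By total probability, P(X = 2) = 0.23·0.251021 + 0.42·0 + 0.35·0.00680823 = 0.0601178.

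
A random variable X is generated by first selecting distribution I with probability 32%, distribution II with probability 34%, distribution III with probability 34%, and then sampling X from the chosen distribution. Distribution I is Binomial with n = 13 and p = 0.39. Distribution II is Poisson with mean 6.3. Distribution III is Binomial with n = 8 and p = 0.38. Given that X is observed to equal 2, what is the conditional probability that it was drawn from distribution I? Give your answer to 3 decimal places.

Likelihoods P(X=2 | ·): I: 0.051624; II: 0.0364415; III: 0.229655.
Posterior ∝ prior × likelihood. Numerator for I: 0.32·0.051624 = 0.0165197.
Normalizing constant: 0.32·0.051624 + 0.34·0.0364415 + 0.34·0.229655 = 0.106992.
P(I | observation) = 0.0165197 / 0.106992 = 0.154401.

0.154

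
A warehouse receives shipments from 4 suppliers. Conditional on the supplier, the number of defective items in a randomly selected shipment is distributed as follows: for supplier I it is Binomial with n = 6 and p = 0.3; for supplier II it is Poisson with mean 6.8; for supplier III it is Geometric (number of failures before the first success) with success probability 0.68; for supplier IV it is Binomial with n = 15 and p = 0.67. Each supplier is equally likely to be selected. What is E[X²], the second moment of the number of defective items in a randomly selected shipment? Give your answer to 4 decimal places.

40.6931

For each component E[X²] = Var + (mean)², giving I: 4.5; II: 53.04; III: 0.913495; IV: 104.319.
Overall E[X²] = 0.25·4.5 + 0.25·53.04 + 0.25·0.913495 + 0.25·104.319 = 40.6931.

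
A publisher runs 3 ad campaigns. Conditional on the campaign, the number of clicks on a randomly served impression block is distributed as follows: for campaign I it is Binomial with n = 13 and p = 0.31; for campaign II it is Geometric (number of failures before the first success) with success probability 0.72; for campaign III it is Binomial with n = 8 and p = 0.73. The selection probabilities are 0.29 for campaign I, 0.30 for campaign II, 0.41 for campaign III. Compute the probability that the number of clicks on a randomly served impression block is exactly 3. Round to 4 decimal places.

Conditional on each campaign, P(X = 3): I: 0.208421; II: 0.0158054; III: 0.031259.
By total probability, P(X = 3) = 0.29·0.208421 + 0.3·0.0158054 + 0.41·0.031259 = 0.078.

0.0780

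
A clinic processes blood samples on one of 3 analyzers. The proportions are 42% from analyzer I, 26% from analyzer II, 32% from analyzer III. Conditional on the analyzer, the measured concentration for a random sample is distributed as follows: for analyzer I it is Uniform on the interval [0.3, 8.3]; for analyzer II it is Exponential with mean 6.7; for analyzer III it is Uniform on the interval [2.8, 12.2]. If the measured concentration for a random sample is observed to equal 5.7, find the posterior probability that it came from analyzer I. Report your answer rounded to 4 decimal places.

Likelihoods f(5.7 | ·): I: 0.125; II: 0.0637457; III: 0.106383.
Posterior ∝ prior × likelihood. Numerator for I: 0.42·0.125 = 0.0525.
Normalizing constant: 0.42·0.125 + 0.26·0.0637457 + 0.32·0.106383 = 0.103116.
P(I | observation) = 0.0525 / 0.103116 = 0.509133.

0.5091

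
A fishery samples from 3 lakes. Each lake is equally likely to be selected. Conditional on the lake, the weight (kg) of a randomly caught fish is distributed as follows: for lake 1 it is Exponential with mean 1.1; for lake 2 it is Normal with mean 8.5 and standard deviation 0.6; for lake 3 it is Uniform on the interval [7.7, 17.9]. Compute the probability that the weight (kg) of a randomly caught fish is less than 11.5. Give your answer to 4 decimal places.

0.7908

Conditional on each lake, P(X < 11.5): 1: 0.999971; 2: 1; 3: 0.372549.
By total probability, P(X < 11.5) = 0.333333·0.999971 + 0.333333·1 + 0.333333·0.372549 = 0.79084.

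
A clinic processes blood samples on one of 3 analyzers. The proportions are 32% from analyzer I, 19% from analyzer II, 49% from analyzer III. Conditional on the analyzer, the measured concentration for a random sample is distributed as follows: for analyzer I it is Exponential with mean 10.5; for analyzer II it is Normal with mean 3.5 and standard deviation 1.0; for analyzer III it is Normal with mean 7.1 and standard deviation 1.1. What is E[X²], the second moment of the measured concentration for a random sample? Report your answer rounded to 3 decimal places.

For each component E[X²] = Var + (mean)², giving I: 220.5; II: 13.25; III: 51.62.
Overall E[X²] = 0.32·220.5 + 0.19·13.25 + 0.49·51.62 = 98.3713.

98.371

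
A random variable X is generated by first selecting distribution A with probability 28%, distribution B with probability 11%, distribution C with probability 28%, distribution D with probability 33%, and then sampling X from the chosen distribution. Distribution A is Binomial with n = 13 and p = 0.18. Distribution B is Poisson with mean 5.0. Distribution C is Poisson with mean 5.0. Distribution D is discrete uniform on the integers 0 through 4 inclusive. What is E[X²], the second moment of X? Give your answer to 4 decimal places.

For each component E[X²] = Var + (mean)², giving A: 7.3944; B: 30; C: 30; D: 6.
Overall E[X²] = 0.28·7.3944 + 0.11·30 + 0.28·30 + 0.33·6 = 15.7504.

15.7504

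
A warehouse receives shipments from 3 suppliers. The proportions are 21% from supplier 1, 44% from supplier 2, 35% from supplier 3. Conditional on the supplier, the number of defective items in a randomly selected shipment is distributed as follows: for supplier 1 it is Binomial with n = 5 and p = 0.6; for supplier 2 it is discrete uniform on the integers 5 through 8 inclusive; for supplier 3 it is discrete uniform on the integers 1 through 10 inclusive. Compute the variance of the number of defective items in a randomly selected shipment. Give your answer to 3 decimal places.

5.435

Per component, 1: μ=3, E[X²]=10.2; 2: μ=6.5, E[X²]=43.5; 3: μ=5.5, E[X²]=38.5.
E[X] = 0.21·3 + 0.44·6.5 + 0.35·5.5 = 5.415.
E[X²] = 0.21·10.2 + 0.44·43.5 + 0.35·38.5 = 34.757.
Var(X) = E[X²] − (E[X])² = 34.757 − 29.3222 = 5.43477.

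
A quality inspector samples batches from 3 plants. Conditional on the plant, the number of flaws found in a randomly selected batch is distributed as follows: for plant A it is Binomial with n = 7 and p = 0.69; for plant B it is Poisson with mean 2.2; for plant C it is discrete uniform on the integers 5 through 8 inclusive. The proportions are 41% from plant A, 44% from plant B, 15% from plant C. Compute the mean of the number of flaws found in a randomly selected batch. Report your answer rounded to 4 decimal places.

3.9233

Component means — A: 4.83; B: 2.2; C: 6.5.
E[X] = 0.41·4.83 + 0.44·2.2 + 0.15·6.5 = 3.9233.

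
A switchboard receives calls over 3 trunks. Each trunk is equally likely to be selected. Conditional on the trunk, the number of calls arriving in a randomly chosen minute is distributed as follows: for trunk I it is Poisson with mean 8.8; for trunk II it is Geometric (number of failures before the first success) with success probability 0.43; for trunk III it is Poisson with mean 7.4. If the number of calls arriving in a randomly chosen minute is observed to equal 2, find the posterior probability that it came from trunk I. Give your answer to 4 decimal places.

0.0360

Likelihoods P(X=2 | ·): I: 0.00583638; II: 0.139707; III: 0.0167361.
Posterior ∝ prior × likelihood. Numerator for I: 0.333333·0.00583638 = 0.00194546.
Normalizing constant: 0.333333·0.00583638 + 0.333333·0.139707 + 0.333333·0.0167361 = 0.0540932.
P(I | observation) = 0.00194546 / 0.0540932 = 0.035965.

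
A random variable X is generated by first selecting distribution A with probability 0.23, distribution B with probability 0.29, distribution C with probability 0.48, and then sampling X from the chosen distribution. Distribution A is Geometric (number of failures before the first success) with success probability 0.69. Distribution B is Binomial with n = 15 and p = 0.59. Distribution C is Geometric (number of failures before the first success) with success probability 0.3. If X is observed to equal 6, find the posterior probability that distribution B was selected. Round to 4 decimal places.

0.5399

Likelihoods P(X=6 | ·): A: 0.000612378; B: 0.0691148; C: 0.0352947.
Posterior ∝ prior × likelihood. Numerator for B: 0.29·0.0691148 = 0.0200433.
Normalizing constant: 0.23·0.000612378 + 0.29·0.0691148 + 0.48·0.0352947 = 0.0371256.
P(B | observation) = 0.0200433 / 0.0371256 = 0.539878.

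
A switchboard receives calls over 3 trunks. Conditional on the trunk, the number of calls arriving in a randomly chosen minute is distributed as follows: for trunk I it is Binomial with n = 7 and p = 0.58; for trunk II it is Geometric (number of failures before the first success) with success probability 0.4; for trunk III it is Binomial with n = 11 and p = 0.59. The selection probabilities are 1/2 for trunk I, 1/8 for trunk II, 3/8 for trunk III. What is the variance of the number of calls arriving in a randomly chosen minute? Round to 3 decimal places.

Per component, I: μ=4.06, E[X²]=18.1888; II: μ=1.5, E[X²]=6; III: μ=6.49, E[X²]=44.781.
E[X] = 0.5·4.06 + 0.125·1.5 + 0.375·6.49 = 4.65125.
E[X²] = 0.5·18.1888 + 0.125·6 + 0.375·44.781 = 26.6373.
Var(X) = E[X²] − (E[X])² = 26.6373 − 21.6341 = 5.00315.

5.003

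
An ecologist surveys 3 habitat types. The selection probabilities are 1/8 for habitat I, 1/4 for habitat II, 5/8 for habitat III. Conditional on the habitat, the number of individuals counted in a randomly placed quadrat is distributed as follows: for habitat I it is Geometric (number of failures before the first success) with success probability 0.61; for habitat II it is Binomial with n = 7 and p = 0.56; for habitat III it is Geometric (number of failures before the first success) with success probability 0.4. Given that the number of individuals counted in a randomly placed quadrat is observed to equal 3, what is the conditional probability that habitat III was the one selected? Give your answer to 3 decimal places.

Likelihoods P(X=3 | ·): I: 0.0361846; II: 0.230379; III: 0.0864.
Posterior ∝ prior × likelihood. Numerator for III: 0.625·0.0864 = 0.054.
Normalizing constant: 0.125·0.0361846 + 0.25·0.230379 + 0.625·0.0864 = 0.116118.
P(III | observation) = 0.054 / 0.116118 = 0.465045.

0.465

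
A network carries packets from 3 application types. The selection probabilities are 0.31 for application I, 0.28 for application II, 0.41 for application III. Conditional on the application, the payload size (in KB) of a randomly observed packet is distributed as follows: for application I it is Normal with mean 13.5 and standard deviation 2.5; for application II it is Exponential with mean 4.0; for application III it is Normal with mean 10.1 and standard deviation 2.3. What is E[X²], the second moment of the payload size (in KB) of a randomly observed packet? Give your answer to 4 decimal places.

111.3880

For each component E[X²] = Var + (mean)², giving I: 188.5; II: 32; III: 107.3.
Overall E[X²] = 0.31·188.5 + 0.28·32 + 0.41·107.3 = 111.388.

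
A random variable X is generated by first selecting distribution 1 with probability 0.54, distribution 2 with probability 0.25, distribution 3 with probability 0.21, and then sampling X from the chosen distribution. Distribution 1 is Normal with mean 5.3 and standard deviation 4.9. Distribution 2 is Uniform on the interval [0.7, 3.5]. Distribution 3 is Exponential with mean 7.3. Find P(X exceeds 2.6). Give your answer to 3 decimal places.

Conditional on each component, P(X > 2.6): 1: 0.70919; 2: 0.321429; 3: 0.700357.
By total probability, P(X > 2.6) = 0.54·0.70919 + 0.25·0.321429 + 0.21·0.700357 = 0.610395.

0.610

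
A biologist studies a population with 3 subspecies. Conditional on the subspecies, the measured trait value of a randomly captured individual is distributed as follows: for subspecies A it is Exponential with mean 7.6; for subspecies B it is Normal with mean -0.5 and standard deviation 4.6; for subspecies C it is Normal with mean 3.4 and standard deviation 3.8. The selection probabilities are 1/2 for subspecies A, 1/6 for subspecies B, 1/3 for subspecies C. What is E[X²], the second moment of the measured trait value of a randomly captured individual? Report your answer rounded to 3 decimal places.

For each component E[X²] = Var + (mean)², giving A: 115.52; B: 21.41; C: 26.
Overall E[X²] = 0.5·115.52 + 0.166667·21.41 + 0.333333·26 = 69.995.

69.995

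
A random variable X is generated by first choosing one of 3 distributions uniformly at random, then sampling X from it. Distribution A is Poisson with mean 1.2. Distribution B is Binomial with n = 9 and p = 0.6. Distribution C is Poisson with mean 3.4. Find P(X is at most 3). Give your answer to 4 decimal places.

0.5413

Conditional on each component, P(X ≤ 3): A: 0.966231; B: 0.0993526; C: 0.558357.
By total probability, P(X ≤ 3) = 0.333333·0.966231 + 0.333333·0.0993526 + 0.333333·0.558357 = 0.541314.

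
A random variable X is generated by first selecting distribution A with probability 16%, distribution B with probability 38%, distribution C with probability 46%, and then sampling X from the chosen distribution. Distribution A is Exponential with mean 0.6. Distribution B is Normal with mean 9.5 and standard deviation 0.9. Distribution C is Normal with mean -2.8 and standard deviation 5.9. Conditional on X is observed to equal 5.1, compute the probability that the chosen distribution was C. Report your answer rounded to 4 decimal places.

Likelihoods f(5.1 | ·): A: 0.000339114; B: 2.86141e-06; C: 0.0275893.
Posterior ∝ prior × likelihood. Numerator for C: 0.46·0.0275893 = 0.0126911.
Normalizing constant: 0.16·0.000339114 + 0.38·2.86141e-06 + 0.46·0.0275893 = 0.0127464.
P(C | observation) = 0.0126911 / 0.0127464 = 0.995658.

0.9957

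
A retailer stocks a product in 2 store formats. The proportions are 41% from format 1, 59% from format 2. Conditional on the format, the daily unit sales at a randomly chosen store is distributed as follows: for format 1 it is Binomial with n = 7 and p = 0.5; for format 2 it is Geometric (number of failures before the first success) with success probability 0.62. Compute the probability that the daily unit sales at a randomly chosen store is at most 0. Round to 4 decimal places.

Conditional on each format, P(X ≤ 0): 1: 0.0078125; 2: 0.62.
By total probability, P(X ≤ 0) = 0.41·0.0078125 + 0.59·0.62 = 0.369003.

0.3690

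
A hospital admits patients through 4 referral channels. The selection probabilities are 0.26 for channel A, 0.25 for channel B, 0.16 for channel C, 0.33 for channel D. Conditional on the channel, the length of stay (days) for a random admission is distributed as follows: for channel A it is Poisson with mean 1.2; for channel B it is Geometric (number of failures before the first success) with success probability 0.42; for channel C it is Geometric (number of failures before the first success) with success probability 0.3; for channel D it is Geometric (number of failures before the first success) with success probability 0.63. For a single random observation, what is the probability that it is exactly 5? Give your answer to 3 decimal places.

0.018

Conditional on each channel, P(X = 5): A: 0.00624556; B: 0.027567; C: 0.050421; D: 0.00436867.
By total probability, P(X = 5) = 0.26·0.00624556 + 0.25·0.027567 + 0.16·0.050421 + 0.33·0.00436867 = 0.0180246.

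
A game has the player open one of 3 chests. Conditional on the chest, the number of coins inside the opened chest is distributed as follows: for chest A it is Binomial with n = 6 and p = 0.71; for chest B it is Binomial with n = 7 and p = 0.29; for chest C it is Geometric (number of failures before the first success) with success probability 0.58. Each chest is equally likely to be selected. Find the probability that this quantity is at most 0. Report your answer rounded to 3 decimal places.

0.224

Conditional on each chest, P(X ≤ 0): A: 0.000594823; B: 0.0909512; C: 0.58.
By total probability, P(X ≤ 0) = 0.333333·0.000594823 + 0.333333·0.0909512 + 0.333333·0.58 = 0.223849.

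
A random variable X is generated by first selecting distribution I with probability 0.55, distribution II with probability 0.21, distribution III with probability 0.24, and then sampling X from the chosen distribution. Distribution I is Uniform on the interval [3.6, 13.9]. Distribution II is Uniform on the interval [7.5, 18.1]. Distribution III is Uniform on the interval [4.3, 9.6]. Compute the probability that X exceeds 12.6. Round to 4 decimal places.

Conditional on each component, P(X > 12.6): I: 0.126214; II: 0.518868; III: 0.
By total probability, P(X > 12.6) = 0.55·0.126214 + 0.21·0.518868 + 0.24·0 = 0.17838.

0.1784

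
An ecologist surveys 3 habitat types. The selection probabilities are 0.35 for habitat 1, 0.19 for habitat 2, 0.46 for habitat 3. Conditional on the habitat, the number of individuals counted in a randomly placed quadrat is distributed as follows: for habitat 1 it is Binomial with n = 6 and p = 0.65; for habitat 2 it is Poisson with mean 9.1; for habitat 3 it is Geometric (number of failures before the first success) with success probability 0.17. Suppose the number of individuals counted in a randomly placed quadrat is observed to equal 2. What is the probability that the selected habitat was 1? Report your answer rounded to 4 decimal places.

Likelihoods P(X=2 | ·): 1: 0.0951021; 2: 0.00462352; 3: 0.117113.
Posterior ∝ prior × likelihood. Numerator for 1: 0.35·0.0951021 = 0.0332857.
Normalizing constant: 0.35·0.0951021 + 0.19·0.00462352 + 0.46·0.117113 = 0.0880362.
P(1 | observation) = 0.0332857 / 0.0880362 = 0.378092.

0.3781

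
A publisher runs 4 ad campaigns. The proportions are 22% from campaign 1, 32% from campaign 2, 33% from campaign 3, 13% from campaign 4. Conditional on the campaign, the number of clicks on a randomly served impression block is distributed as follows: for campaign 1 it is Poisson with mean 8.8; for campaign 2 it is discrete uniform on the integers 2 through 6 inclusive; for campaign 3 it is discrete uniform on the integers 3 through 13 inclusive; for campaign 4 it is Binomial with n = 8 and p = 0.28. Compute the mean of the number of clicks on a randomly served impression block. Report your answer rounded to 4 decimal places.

6.1472

Component means — 1: 8.8; 2: 4; 3: 8; 4: 2.24.
E[X] = 0.22·8.8 + 0.32·4 + 0.33·8 + 0.13·2.24 = 6.1472.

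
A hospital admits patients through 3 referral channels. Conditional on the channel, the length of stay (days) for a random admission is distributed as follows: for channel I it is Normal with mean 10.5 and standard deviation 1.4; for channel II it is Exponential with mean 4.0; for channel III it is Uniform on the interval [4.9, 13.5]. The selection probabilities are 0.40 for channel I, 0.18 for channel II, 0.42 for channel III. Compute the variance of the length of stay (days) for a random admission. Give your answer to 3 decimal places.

11.623

Per component, I: μ=10.5, E[X²]=112.21; II: μ=4, E[X²]=32; III: μ=9.2, E[X²]=90.8033.
E[X] = 0.4·10.5 + 0.18·4 + 0.42·9.2 = 8.784.
E[X²] = 0.4·112.21 + 0.18·32 + 0.42·90.8033 = 88.7814.
Var(X) = E[X²] − (E[X])² = 88.7814 − 77.1587 = 11.6227.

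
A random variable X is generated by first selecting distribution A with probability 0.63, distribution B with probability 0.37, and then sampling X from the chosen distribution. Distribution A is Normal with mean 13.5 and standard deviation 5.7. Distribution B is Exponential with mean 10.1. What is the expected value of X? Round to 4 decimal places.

Component means — A: 13.5; B: 10.1.
E[X] = 0.63·13.5 + 0.37·10.1 = 12.242.

12.2420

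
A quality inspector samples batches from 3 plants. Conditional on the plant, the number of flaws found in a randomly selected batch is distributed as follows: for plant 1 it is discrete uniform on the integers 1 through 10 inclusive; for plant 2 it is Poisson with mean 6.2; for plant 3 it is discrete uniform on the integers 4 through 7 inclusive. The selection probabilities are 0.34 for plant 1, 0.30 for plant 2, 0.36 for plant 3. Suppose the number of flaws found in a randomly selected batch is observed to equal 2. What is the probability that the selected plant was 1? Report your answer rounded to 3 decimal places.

0.744

Likelihoods P(X=2 | ·): 1: 0.1; 2: 0.0390057; 3: 0.
Posterior ∝ prior × likelihood. Numerator for 1: 0.34·0.1 = 0.034.
Normalizing constant: 0.34·0.1 + 0.3·0.0390057 + 0.36·0 = 0.0457017.
P(1 | observation) = 0.034 / 0.0457017 = 0.743955.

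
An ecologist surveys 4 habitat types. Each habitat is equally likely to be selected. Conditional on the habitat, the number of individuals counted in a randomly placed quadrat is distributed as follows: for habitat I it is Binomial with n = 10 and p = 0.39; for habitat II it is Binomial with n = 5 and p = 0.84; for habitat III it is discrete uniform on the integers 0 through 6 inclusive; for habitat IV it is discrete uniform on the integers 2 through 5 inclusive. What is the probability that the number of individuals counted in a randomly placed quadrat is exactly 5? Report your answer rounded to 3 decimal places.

Conditional on each habitat, P(X = 5): I: 0.192032; II: 0.418212; III: 0.142857; IV: 0.25.
By total probability, P(X = 5) = 0.25·0.192032 + 0.25·0.418212 + 0.25·0.142857 + 0.25·0.25 = 0.250775.

0.251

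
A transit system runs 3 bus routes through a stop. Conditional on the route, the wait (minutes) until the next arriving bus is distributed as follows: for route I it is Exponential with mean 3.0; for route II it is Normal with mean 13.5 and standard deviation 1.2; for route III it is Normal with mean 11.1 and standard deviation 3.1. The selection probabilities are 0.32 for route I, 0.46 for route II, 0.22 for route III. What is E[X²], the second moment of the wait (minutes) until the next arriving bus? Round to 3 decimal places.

119.478

For each component E[X²] = Var + (mean)², giving I: 18; II: 183.69; III: 132.82.
Overall E[X²] = 0.32·18 + 0.46·183.69 + 0.22·132.82 = 119.478.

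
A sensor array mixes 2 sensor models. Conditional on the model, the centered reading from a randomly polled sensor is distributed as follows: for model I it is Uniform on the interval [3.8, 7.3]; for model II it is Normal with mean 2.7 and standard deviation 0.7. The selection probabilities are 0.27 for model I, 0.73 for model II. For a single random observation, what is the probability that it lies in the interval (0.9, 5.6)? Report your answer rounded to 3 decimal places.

Conditional on each model, P(0.9 < X < 5.6): I: 0.514286; II: 0.994919.
By total probability, P(0.9 < X < 5.6) = 0.27·0.514286 + 0.73·0.994919 = 0.865148.

0.865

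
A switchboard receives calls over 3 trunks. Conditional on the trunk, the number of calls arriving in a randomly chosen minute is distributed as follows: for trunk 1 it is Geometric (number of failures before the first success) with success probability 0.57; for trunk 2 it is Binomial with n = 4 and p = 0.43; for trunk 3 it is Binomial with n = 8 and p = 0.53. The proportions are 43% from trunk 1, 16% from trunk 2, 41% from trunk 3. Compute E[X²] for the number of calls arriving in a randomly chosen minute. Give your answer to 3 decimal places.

9.632

For each component E[X²] = Var + (mean)², giving 1: 1.89258; 2: 3.9388; 3: 19.9704.
Overall E[X²] = 0.43·1.89258 + 0.16·3.9388 + 0.41·19.9704 = 9.63188.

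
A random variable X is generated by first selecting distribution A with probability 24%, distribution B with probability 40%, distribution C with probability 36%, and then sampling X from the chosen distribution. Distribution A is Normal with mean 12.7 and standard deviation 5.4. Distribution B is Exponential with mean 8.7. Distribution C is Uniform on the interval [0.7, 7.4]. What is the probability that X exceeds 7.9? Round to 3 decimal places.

Conditional on each component, P(X > 7.9): A: 0.812969; B: 0.403312; C: 0.
By total probability, P(X > 7.9) = 0.24·0.812969 + 0.4·0.403312 + 0.36·0 = 0.356437.

0.356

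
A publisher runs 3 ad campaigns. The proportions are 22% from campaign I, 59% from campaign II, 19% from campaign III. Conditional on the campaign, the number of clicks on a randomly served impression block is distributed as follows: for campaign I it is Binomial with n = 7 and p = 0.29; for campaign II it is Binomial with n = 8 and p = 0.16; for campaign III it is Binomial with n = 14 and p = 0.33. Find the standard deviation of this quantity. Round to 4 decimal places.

1.7730

Per component, I: μ=2.03, E[X²]=5.5622; II: μ=1.28, E[X²]=2.7136; III: μ=4.62, E[X²]=24.4398.
E[X] = 0.22·2.03 + 0.59·1.28 + 0.19·4.62 = 2.0796.
E[X²] = 0.22·5.5622 + 0.59·2.7136 + 0.19·24.4398 = 7.46827.
Var(X) = E[X²] − (E[X])² = 7.46827 − 4.32474 = 3.14353.
SD(X) = √3.14353 = 1.773.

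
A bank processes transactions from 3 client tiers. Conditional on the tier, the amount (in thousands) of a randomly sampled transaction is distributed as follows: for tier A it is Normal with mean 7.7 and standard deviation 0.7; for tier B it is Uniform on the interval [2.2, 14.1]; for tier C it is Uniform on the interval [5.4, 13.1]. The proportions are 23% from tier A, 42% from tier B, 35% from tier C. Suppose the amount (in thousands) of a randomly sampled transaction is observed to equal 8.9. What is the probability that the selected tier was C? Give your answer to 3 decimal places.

0.410

Likelihoods f(8.9 | ·): A: 0.131119; B: 0.0840336; C: 0.12987.
Posterior ∝ prior × likelihood. Numerator for C: 0.35·0.12987 = 0.0454545.
Normalizing constant: 0.23·0.131119 + 0.42·0.0840336 + 0.35·0.12987 = 0.110906.
P(C | observation) = 0.0454545 / 0.110906 = 0.409848.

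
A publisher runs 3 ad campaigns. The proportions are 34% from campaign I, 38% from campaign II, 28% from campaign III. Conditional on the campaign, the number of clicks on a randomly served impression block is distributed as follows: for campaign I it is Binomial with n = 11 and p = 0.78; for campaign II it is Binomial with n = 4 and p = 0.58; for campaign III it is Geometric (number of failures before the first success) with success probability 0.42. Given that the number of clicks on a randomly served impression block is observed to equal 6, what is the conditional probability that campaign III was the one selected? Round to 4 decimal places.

Likelihoods P(X=6 | ·): I: 0.0536195; II: 0; III: 0.0159889.
Posterior ∝ prior × likelihood. Numerator for III: 0.28·0.0159889 = 0.00447688.
Normalizing constant: 0.34·0.0536195 + 0.38·0 + 0.28·0.0159889 = 0.0227075.
P(III | observation) = 0.00447688 / 0.0227075 = 0.197154.

0.1972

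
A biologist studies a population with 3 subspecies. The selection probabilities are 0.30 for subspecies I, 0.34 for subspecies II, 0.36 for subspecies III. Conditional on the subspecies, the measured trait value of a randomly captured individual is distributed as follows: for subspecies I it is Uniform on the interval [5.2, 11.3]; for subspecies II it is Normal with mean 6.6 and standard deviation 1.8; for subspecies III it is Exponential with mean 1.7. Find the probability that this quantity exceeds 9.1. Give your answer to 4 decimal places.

0.1379

Conditional on each subspecies, P(X > 9.1): I: 0.360656; II: 0.0824333; III: 0.00473421.
By total probability, P(X > 9.1) = 0.3·0.360656 + 0.34·0.0824333 + 0.36·0.00473421 = 0.137928.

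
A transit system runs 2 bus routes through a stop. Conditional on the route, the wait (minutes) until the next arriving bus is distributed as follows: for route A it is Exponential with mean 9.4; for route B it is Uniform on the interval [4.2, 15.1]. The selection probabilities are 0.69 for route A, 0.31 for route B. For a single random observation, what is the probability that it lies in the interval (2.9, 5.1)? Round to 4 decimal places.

Conditional on each route, P(2.9 < X < 5.1): A: 0.153278; B: 0.0825688.
By total probability, P(2.9 < X < 5.1) = 0.69·0.153278 + 0.31·0.0825688 = 0.131358.

0.1314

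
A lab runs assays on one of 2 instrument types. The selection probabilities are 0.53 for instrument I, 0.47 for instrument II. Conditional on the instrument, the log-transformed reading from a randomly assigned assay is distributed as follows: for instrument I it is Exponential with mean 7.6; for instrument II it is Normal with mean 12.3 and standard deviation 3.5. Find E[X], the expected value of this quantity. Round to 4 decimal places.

9.8090

Component means — I: 7.6; II: 12.3.
E[X] = 0.53·7.6 + 0.47·12.3 = 9.809.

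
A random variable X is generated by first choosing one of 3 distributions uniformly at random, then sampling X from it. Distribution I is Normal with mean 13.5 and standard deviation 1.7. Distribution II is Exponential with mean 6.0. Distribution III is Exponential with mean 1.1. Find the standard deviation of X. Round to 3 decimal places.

6.274

Per component, I: μ=13.5, E[X²]=185.14; II: μ=6, E[X²]=72; III: μ=1.1, E[X²]=2.42.
E[X] = 0.333333·13.5 + 0.333333·6 + 0.333333·1.1 = 6.86667.
E[X²] = 0.333333·185.14 + 0.333333·72 + 0.333333·2.42 = 86.52.
Var(X) = E[X²] − (E[X])² = 86.52 − 47.1511 = 39.3689.
SD(X) = √39.3689 = 6.27446.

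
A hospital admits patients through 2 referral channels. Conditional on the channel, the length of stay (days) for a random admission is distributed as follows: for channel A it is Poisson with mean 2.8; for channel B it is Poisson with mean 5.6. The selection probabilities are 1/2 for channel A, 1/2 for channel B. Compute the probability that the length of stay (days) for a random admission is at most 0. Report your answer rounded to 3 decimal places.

0.032

Conditional on each channel, P(X ≤ 0): A: 0.0608101; B: 0.00369786.
By total probability, P(X ≤ 0) = 0.5·0.0608101 + 0.5·0.00369786 = 0.032254.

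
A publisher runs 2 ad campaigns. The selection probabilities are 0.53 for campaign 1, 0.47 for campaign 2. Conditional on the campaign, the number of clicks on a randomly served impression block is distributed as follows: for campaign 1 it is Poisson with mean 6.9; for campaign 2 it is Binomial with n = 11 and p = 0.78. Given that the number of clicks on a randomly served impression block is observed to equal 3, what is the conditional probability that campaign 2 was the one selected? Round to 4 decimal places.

0.0069

Likelihoods P(X=3 | ·): 1: 0.0551778; 2: 0.000429684.
Posterior ∝ prior × likelihood. Numerator for 2: 0.47·0.000429684 = 0.000201951.
Normalizing constant: 0.53·0.0551778 + 0.47·0.000429684 = 0.0294462.
P(2 | observation) = 0.000201951 / 0.0294462 = 0.00685833.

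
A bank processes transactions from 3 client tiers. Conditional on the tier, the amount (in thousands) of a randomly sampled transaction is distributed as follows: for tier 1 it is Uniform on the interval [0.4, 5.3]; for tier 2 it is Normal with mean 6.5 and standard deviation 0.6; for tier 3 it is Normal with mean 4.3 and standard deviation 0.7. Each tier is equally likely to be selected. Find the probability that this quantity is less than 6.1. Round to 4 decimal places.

Conditional on each tier, P(X < 6.1): 1: 1; 2: 0.252493; 3: 0.994936.
By total probability, P(X < 6.1) = 0.333333·1 + 0.333333·0.252493 + 0.333333·0.994936 = 0.749143.

0.7491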